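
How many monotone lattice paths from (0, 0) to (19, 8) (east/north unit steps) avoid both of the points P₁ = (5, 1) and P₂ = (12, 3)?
Number of paths = 1333107

Inclusion–exclusion. Total paths: C(27, 19) = 2220075. Through P₁: C(6, 5)·C(21, 14) = 697680. Through P₂: C(15, 12)·C(12, 7) = 360360. Since P₁ is strictly southwest of P₂, a monotone path through both must visit P₁ then P₂; paths through both = C(6, 5)·C(9, 7)·C(12, 7) = 171072. Avoid both = 2220075 − 697680 − 360360 + 171072 = 1333107.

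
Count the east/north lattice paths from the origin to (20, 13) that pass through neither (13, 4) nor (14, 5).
Number of paths = 525314636

Inclusion–exclusion. Total paths: C(33, 20) = 573166440. Through P₁: C(17, 13)·C(16, 7) = 27227200. Through P₂: C(19, 14)·C(14, 6) = 34918884. Since P₁ is strictly southwest of P₂, a monotone path through both must visit P₁ then P₂; paths through both = C(17, 13)·C(2, 1)·C(14, 6) = 14294280. Avoid both = 573166440 − 27227200 − 34918884 + 14294280 = 525314636.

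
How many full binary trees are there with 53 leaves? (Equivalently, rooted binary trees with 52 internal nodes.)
C_52 = 29869166945772625950142417512

These full binary trees are counted by the Catalan number C_n = (1/(n + 1)) · C(2n, n). For n = 52: C_52 = (1/53) · C(104, 52) = 1583065848125949175357548128136/53 = 29869166945772625950142417512.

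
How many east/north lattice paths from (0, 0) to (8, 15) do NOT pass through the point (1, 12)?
Number of paths = 488754

Total paths from (0, 0) to (8, 15): C(23, 8) = 490314. Paths through (1, 12): (paths (0, 0) → (1, 12)) × (paths (1, 12) → (8, 15)) = C(13, 1) · C(10, 7) = 13 · 120 = 1560. Avoidance count = 490314 − 1560 = 488754.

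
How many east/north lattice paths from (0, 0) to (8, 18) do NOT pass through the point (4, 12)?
Number of paths = 1180075

Total paths from (0, 0) to (8, 18): C(26, 8) = 1562275. Paths through (4, 12): (paths (0, 0) → (4, 12)) × (paths (4, 12) → (8, 18)) = C(16, 4) · C(10, 4) = 1820 · 210 = 382200. Avoidance count = 1562275 − 382200 = 1180075.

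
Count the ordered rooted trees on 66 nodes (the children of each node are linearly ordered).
C_65 = 1440418573150919668872489894243865350

These ordered rooted trees are counted by the Catalan number C_n = (1/(n + 1)) · C(2n, n). For n = 65: C_65 = (1/66) · C(130, 65) = 95067625827960698145584333020095113100/66 = 1440418573150919668872489894243865350.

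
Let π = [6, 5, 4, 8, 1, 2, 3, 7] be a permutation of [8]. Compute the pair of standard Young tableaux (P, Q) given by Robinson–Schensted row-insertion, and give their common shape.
P = [1, 2, 3, 7] / [4, 8] / [5] / [6];  Q = [1, 4, 7, 8] / [2, 6] / [3] / [5];  common shape = (4, 2, 1, 1)

Row-insert the values π_1, π_2, … into P one at a time, bumping the leftmost entry strictly greater than the inserted value down to the next row. The recording tableau Q records, in position (i, j), the step at which that cell was added to P.
  Insert 6 (step 1): P = [6];  Q = [1]
  Insert 5 (step 2): P = [5] / [6];  Q = [1] / [2]
  Insert 4 (step 3): P = [4] / [5] / [6];  Q = [1] / [2] / [3]
  Insert 8 (step 4): P = [4, 8] / [5] / [6];  Q = [1, 4] / [2] / [3]
  Insert 1 (step 5): P = [1, 8] / [4] / [5] / [6];  Q = [1, 4] / [2] / [3] / [5]
  Insert 2 (step 6): P = [1, 2] / [4, 8] / [5] / [6];  Q = [1, 4] / [2, 6] / [3] / [5]
  Insert 3 (step 7): P = [1, 2, 3] / [4, 8] / [5] / [6];  Q = [1, 4, 7] / [2, 6] / [3] / [5]
  Insert 7 (step 8): P = [1, 2, 3, 7] / [4, 8] / [5] / [6];  Q = [1, 4, 7, 8] / [2, 6] / [3] / [5]
Final shape: (4, 2, 1, 1).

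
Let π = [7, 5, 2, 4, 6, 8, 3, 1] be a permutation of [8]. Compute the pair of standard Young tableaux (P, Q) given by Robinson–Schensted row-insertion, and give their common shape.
P = [1, 3, 6, 8] / [2] / [4] / [5] / [7];  Q = [1, 4, 5, 6] / [2] / [3] / [7] / [8];  common shape = (4, 1, 1, 1, 1)

Row-insert the values π_1, π_2, … into P one at a time, bumping the leftmost entry strictly greater than the inserted value down to the next row. The recording tableau Q records, in position (i, j), the step at which that cell was added to P.
  Insert 7 (step 1): P = [7];  Q = [1]
  Insert 5 (step 2): P = [5] / [7];  Q = [1] / [2]
  Insert 2 (step 3): P = [2] / [5] / [7];  Q = [1] / [2] / [3]
  Insert 4 (step 4): P = [2, 4] / [5] / [7];  Q = [1, 4] / [2] / [3]
  Insert 6 (step 5): P = [2, 4, 6] / [5] / [7];  Q = [1, 4, 5] / [2] / [3]
  Insert 8 (step 6): P = [2, 4, 6, 8] / [5] / [7];  Q = [1, 4, 5, 6] / [2] / [3]
  Insert 3 (step 7): P = [2, 3, 6, 8] / [4] / [5] / [7];  Q = [1, 4, 5, 6] / [2] / [3] / [7]
  Insert 1 (step 8): P = [1, 3, 6, 8] / [2] / [4] / [5] / [7];  Q = [1, 4, 5, 6] / [2] / [3] / [7] / [8]
Final shape: (4, 1, 1, 1, 1).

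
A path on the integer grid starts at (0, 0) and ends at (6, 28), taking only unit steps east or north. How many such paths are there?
Number of paths = 1344904

A monotone lattice path from (0, 0) to (6, 28) consists of 6 east steps and 28 north steps in some order, so it is determined by which 6 of the 34 steps are east. The count is C(34, 6) = 1344904.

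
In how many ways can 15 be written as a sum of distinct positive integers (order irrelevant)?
q(15) = 27

List partitions of 15 into distinct parts: 15, 14+1, 13+2, 12+3, 12+2+1, 11+4, 11+3+1, 10+5, 10+4+1, 10+3+2, 9+6, 9+5+1, 9+4+2, 9+3+2+1, 8+7, 8+6+1, 8+5+2, 8+4+3, 8+4+2+1, 7+6+2, 7+5+3, 7+5+2+1, 7+4+3+1, 6+5+4, 6+5+3+1, 6+4+3+2, 5+4+3+2+1. There are q(15) = 27. (Euler: this equals the number of odd-part partitions of 15.)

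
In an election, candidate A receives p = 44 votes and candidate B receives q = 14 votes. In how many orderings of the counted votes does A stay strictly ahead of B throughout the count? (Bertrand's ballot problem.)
Strict-lead orderings = 5246348656500

Total orderings of the 58 votes with 44 for A: C(58, 44) = 10142940735900. By the Bertrand ballot formula (Cycle Lemma / reflection principle), the number of orderings in which A is strictly ahead of B throughout is (p − q)/(p + q) · C(p + q, p) = (44 − 14)/(44 + 14) · 10142940735900 = 5246348656500.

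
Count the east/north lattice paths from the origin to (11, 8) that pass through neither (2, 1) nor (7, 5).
Number of paths = 26772

Inclusion–exclusion. Total paths: C(19, 11) = 75582. Through P₁: C(3, 2)·C(16, 9) = 34320. Through P₂: C(12, 7)·C(7, 4) = 27720. Since P₁ is strictly southwest of P₂, a monotone path through both must visit P₁ then P₂; paths through both = C(3, 2)·C(9, 5)·C(7, 4) = 13230. Avoid both = 75582 − 34320 − 27720 + 13230 = 26772.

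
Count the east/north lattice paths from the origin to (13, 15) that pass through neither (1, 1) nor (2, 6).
Number of paths = 15439400

Inclusion–exclusion. Total paths: C(28, 13) = 37442160. Through P₁: C(2, 1)·C(26, 12) = 19315400. Through P₂: C(8, 2)·C(20, 11) = 4702880. Since P₁ is strictly southwest of P₂, a monotone path through both must visit P₁ then P₂; paths through both = C(2, 1)·C(6, 1)·C(20, 11) = 2015520. Avoid both = 37442160 − 19315400 − 4702880 + 2015520 = 15439400.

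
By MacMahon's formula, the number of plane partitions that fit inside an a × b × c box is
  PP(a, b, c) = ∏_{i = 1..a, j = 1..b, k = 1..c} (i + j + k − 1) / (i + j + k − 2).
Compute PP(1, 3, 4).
PP(1, 3, 4) = 35

Evaluate the triple product over i = 1..1, j = 1..3, k = 1..4. The factors are (2/1) · (3/2) · (4/3) · (5/4) · (3/2) · (4/3) · (5/4) · (6/5) · … (12 factors total). The numerators and denominators telescope so the product is an integer; carrying out the multiplication exactly gives PP(1, 3, 4) = 35.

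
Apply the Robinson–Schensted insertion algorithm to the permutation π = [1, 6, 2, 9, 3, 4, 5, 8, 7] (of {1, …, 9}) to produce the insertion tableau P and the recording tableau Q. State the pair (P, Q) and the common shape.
P = [1, 2, 3, 4, 5, 7] / [6, 8] / [9];  Q = [1, 2, 4, 6, 7, 8] / [3, 5] / [9];  common shape = (6, 2, 1)

Row-insert the values π_1, π_2, … into P one at a time, bumping the leftmost entry strictly greater than the inserted value down to the next row. The recording tableau Q records, in position (i, j), the step at which that cell was added to P.
  Insert 1 (step 1): P = [1];  Q = [1]
  Insert 6 (step 2): P = [1, 6];  Q = [1, 2]
  Insert 2 (step 3): P = [1, 2] / [6];  Q = [1, 2] / [3]
  Insert 9 (step 4): P = [1, 2, 9] / [6];  Q = [1, 2, 4] / [3]
  Insert 3 (step 5): P = [1, 2, 3] / [6, 9];  Q = [1, 2, 4] / [3, 5]
  Insert 4 (step 6): P = [1, 2, 3, 4] / [6, 9];  Q = [1, 2, 4, 6] / [3, 5]
  Insert 5 (step 7): P = [1, 2, 3, 4, 5] / [6, 9];  Q = [1, 2, 4, 6, 7] / [3, 5]
  Insert 8 (step 8): P = [1, 2, 3, 4, 5, 8] / [6, 9];  Q = [1, 2, 4, 6, 7, 8] / [3, 5]
  Insert 7 (step 9): P = [1, 2, 3, 4, 5, 7] / [6, 8] / [9];  Q = [1, 2, 4, 6, 7, 8] / [3, 5] / [9]
Final shape: (6, 2, 1).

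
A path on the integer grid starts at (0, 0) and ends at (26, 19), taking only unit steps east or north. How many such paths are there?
Number of paths = 2438362177020

A monotone lattice path from (0, 0) to (26, 19) consists of 26 east steps and 19 north steps in some order, so it is determined by which 26 of the 45 steps are east. The count is C(45, 26) = 2438362177020.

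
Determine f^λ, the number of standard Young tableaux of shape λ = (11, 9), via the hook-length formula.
# SYT of shape (11, 9) = 41990

Hook-length formula: f^λ = n! / Π hook(c), product over all cells c of the Young diagram. For λ = (11, 9), n = 20 boxes. Hook lengths by row (left-to-right, top-to-bottom): [12, 11, 10, 9, 8, 7, 6, 5, 4, 2, 1]; [9, 8, 7, 6, 5, 4, 3, 2, 1]. Product of hooks = 57940033536000. So f^λ = 20! / 57940033536000 = 2432902008176640000 / 57940033536000 = 41990.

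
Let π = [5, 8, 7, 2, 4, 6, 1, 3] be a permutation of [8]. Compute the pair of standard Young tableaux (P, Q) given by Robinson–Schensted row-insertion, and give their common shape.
P = [1, 3, 6] / [2, 4] / [5, 7] / [8];  Q = [1, 2, 6] / [3, 5] / [4, 8] / [7];  common shape = (3, 2, 2, 1)

Row-insert the values π_1, π_2, … into P one at a time, bumping the leftmost entry strictly greater than the inserted value down to the next row. The recording tableau Q records, in position (i, j), the step at which that cell was added to P.
  Insert 5 (step 1): P = [5];  Q = [1]
  Insert 8 (step 2): P = [5, 8];  Q = [1, 2]
  Insert 7 (step 3): P = [5, 7] / [8];  Q = [1, 2] / [3]
  Insert 2 (step 4): P = [2, 7] / [5] / [8];  Q = [1, 2] / [3] / [4]
  Insert 4 (step 5): P = [2, 4] / [5, 7] / [8];  Q = [1, 2] / [3, 5] / [4]
  Insert 6 (step 6): P = [2, 4, 6] / [5, 7] / [8];  Q = [1, 2, 6] / [3, 5] / [4]
  Insert 1 (step 7): P = [1, 4, 6] / [2, 7] / [5] / [8];  Q = [1, 2, 6] / [3, 5] / [4] / [7]
  Insert 3 (step 8): P = [1, 3, 6] / [2, 4] / [5, 7] / [8];  Q = [1, 2, 6] / [3, 5] / [4, 8] / [7]
Final shape: (3, 2, 2, 1).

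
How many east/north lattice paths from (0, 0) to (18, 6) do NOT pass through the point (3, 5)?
Number of paths = 133700

Total paths from (0, 0) to (18, 6): C(24, 18) = 134596. Paths through (3, 5): (paths (0, 0) → (3, 5)) × (paths (3, 5) → (18, 6)) = C(8, 3) · C(16, 15) = 56 · 16 = 896. Avoidance count = 134596 − 896 = 133700.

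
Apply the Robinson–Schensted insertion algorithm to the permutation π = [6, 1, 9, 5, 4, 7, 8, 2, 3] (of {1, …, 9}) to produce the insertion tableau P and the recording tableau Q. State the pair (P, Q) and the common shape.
P = [1, 2, 3, 8] / [4, 7] / [5, 9] / [6];  Q = [1, 3, 6, 7] / [2, 4] / [5, 9] / [8];  common shape = (4, 2, 2, 1)

Row-insert the values π_1, π_2, … into P one at a time, bumping the leftmost entry strictly greater than the inserted value down to the next row. The recording tableau Q records, in position (i, j), the step at which that cell was added to P.
  Insert 6 (step 1): P = [6];  Q = [1]
  Insert 1 (step 2): P = [1] / [6];  Q = [1] / [2]
  Insert 9 (step 3): P = [1, 9] / [6];  Q = [1, 3] / [2]
  Insert 5 (step 4): P = [1, 5] / [6, 9];  Q = [1, 3] / [2, 4]
  Insert 4 (step 5): P = [1, 4] / [5, 9] / [6];  Q = [1, 3] / [2, 4] / [5]
  Insert 7 (step 6): P = [1, 4, 7] / [5, 9] / [6];  Q = [1, 3, 6] / [2, 4] / [5]
  Insert 8 (step 7): P = [1, 4, 7, 8] / [5, 9] / [6];  Q = [1, 3, 6, 7] / [2, 4] / [5]
  Insert 2 (step 8): P = [1, 2, 7, 8] / [4, 9] / [5] / [6];  Q = [1, 3, 6, 7] / [2, 4] / [5] / [8]
  Insert 3 (step 9): P = [1, 2, 3, 8] / [4, 7] / [5, 9] / [6];  Q = [1, 3, 6, 7] / [2, 4] / [5, 9] / [8]
Final shape: (4, 2, 2, 1).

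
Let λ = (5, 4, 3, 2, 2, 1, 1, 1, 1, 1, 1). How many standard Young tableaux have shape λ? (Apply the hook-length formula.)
# SYT of shape (5, 4, 3, 2, 2, 1, 1, 1, 1, 1, 1) = 584965920

Hook-length formula: f^λ = n! / Π hook(c), product over all cells c of the Young diagram. For λ = (5, 4, 3, 2, 2, 1, 1, 1, 1, 1, 1), n = 22 boxes. Hook lengths by row (left-to-right, top-to-bottom): [15, 8, 5, 3, 1]; [13, 6, 3, 1]; [11, 4, 1]; [9, 2]; [8, 1]; [6]; [5]; [4]; [3]; [2]; [1]. Product of hooks = 1921480704000. So f^λ = 22! / 1921480704000 = 1124000727777607680000 / 1921480704000 = 584965920.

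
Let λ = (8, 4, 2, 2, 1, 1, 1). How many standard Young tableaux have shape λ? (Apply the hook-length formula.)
# SYT of shape (8, 4, 2, 2, 1, 1, 1) = 26604864

Hook-length formula: f^λ = n! / Π hook(c), product over all cells c of the Young diagram. For λ = (8, 4, 2, 2, 1, 1, 1), n = 19 boxes. Hook lengths by row (left-to-right, top-to-bottom): [14, 10, 7, 6, 4, 3, 2, 1]; [9, 5, 2, 1]; [6, 2]; [5, 1]; [3]; [2]; [1]. Product of hooks = 4572288000. So f^λ = 19! / 4572288000 = 121645100408832000 / 4572288000 = 26604864.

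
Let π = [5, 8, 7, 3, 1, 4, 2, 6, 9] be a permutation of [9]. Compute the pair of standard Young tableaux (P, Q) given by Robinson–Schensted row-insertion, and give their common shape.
P = [1, 2, 6, 9] / [3, 4] / [5, 7] / [8];  Q = [1, 2, 8, 9] / [3, 6] / [4, 7] / [5];  common shape = (4, 2, 2, 1)

Row-insert the values π_1, π_2, … into P one at a time, bumping the leftmost entry strictly greater than the inserted value down to the next row. The recording tableau Q records, in position (i, j), the step at which that cell was added to P.
  Insert 5 (step 1): P = [5];  Q = [1]
  Insert 8 (step 2): P = [5, 8];  Q = [1, 2]
  Insert 7 (step 3): P = [5, 7] / [8];  Q = [1, 2] / [3]
  Insert 3 (step 4): P = [3, 7] / [5] / [8];  Q = [1, 2] / [3] / [4]
  Insert 1 (step 5): P = [1, 7] / [3] / [5] / [8];  Q = [1, 2] / [3] / [4] / [5]
  Insert 4 (step 6): P = [1, 4] / [3, 7] / [5] / [8];  Q = [1, 2] / [3, 6] / [4] / [5]
  Insert 2 (step 7): P = [1, 2] / [3, 4] / [5, 7] / [8];  Q = [1, 2] / [3, 6] / [4, 7] / [5]
  Insert 6 (step 8): P = [1, 2, 6] / [3, 4] / [5, 7] / [8];  Q = [1, 2, 8] / [3, 6] / [4, 7] / [5]
  Insert 9 (step 9): P = [1, 2, 6, 9] / [3, 4] / [5, 7] / [8];  Q = [1, 2, 8, 9] / [3, 6] / [4, 7] / [5]
Final shape: (4, 2, 2, 1).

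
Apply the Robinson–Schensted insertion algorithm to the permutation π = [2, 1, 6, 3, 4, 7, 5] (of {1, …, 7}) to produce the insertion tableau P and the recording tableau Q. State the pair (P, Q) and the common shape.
P = [1, 3, 4, 5] / [2, 6, 7];  Q = [1, 3, 5, 6] / [2, 4, 7];  common shape = (4, 3)

Row-insert the values π_1, π_2, … into P one at a time, bumping the leftmost entry strictly greater than the inserted value down to the next row. The recording tableau Q records, in position (i, j), the step at which that cell was added to P.
  Insert 2 (step 1): P = [2];  Q = [1]
  Insert 1 (step 2): P = [1] / [2];  Q = [1] / [2]
  Insert 6 (step 3): P = [1, 6] / [2];  Q = [1, 3] / [2]
  Insert 3 (step 4): P = [1, 3] / [2, 6];  Q = [1, 3] / [2, 4]
  Insert 4 (step 5): P = [1, 3, 4] / [2, 6];  Q = [1, 3, 5] / [2, 4]
  Insert 7 (step 6): P = [1, 3, 4, 7] / [2, 6];  Q = [1, 3, 5, 6] / [2, 4]
  Insert 5 (step 7): P = [1, 3, 4, 5] / [2, 6, 7];  Q = [1, 3, 5, 6] / [2, 4, 7]
Final shape: (4, 3).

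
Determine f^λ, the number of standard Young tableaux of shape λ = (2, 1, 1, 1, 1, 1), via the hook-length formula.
# SYT of shape (2, 1, 1, 1, 1, 1) = 6

Hook-length formula: f^λ = n! / Π hook(c), product over all cells c of the Young diagram. For λ = (2, 1, 1, 1, 1, 1), n = 7 boxes. Hook lengths by row (left-to-right, top-to-bottom): [7, 1]; [5]; [4]; [3]; [2]; [1]. Product of hooks = 840. So f^λ = 7! / 840 = 5040 / 840 = 6.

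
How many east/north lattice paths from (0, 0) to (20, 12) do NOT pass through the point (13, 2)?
Number of paths = 223750800

Total paths from (0, 0) to (20, 12): C(32, 20) = 225792840. Paths through (13, 2): (paths (0, 0) → (13, 2)) × (paths (13, 2) → (20, 12)) = C(15, 13) · C(17, 7) = 105 · 19448 = 2042040. Avoidance count = 225792840 − 2042040 = 223750800.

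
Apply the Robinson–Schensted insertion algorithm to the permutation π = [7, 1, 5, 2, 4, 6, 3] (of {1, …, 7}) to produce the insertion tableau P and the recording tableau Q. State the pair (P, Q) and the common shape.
P = [1, 2, 3, 6] / [4] / [5] / [7];  Q = [1, 3, 5, 6] / [2] / [4] / [7];  common shape = (4, 1, 1, 1)

Row-insert the values π_1, π_2, … into P one at a time, bumping the leftmost entry strictly greater than the inserted value down to the next row. The recording tableau Q records, in position (i, j), the step at which that cell was added to P.
  Insert 7 (step 1): P = [7];  Q = [1]
  Insert 1 (step 2): P = [1] / [7];  Q = [1] / [2]
  Insert 5 (step 3): P = [1, 5] / [7];  Q = [1, 3] / [2]
  Insert 2 (step 4): P = [1, 2] / [5] / [7];  Q = [1, 3] / [2] / [4]
  Insert 4 (step 5): P = [1, 2, 4] / [5] / [7];  Q = [1, 3, 5] / [2] / [4]
  Insert 6 (step 6): P = [1, 2, 4, 6] / [5] / [7];  Q = [1, 3, 5, 6] / [2] / [4]
  Insert 3 (step 7): P = [1, 2, 3, 6] / [4] / [5] / [7];  Q = [1, 3, 5, 6] / [2] / [4] / [7]
Final shape: (4, 1, 1, 1).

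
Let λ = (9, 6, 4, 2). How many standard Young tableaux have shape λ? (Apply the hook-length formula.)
# SYT of shape (9, 6, 4, 2) = 166658310

Hook-length formula: f^λ = n! / Π hook(c), product over all cells c of the Young diagram. For λ = (9, 6, 4, 2), n = 21 boxes. Hook lengths by row (left-to-right, top-to-bottom): [12, 11, 9, 8, 6, 5, 3, 2, 1]; [8, 7, 5, 4, 2, 1]; [5, 4, 2, 1]; [2, 1]. Product of hooks = 306561024000. So f^λ = 21! / 306561024000 = 51090942171709440000 / 306561024000 = 166658310.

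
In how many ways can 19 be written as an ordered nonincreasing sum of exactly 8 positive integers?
p(19, 8 parts) = 52

Partitions of n into exactly k parts are in bijection with partitions of n − k into at most k parts (subtract 1 from each part). So p(19, exactly 8) = p(11, parts ≤ 8). Computing via the recurrence p(m, j) = p(m, j−1) + p(m−j, j) gives 52.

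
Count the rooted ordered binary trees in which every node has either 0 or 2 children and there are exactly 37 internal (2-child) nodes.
C_37 = 45950804324621742364

These full binary trees are counted by the Catalan number C_n = (1/(n + 1)) · C(2n, n). For n = 37: C_37 = (1/38) · C(74, 37) = 1746130564335626209832/38 = 45950804324621742364.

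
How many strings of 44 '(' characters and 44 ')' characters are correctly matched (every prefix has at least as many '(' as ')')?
C_44 = 583300119592996693088040

These balanced parentheses are counted by the Catalan number C_n = (1/(n + 1)) · C(2n, n). For n = 44: C_44 = (1/45) · C(88, 44) = 26248505381684851188961800/45 = 583300119592996693088040.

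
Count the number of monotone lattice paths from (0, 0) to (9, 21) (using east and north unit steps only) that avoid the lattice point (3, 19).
Number of paths = 14264030

Total paths from (0, 0) to (9, 21): C(30, 9) = 14307150. Paths through (3, 19): (paths (0, 0) → (3, 19)) × (paths (3, 19) → (9, 21)) = C(22, 3) · C(8, 6) = 1540 · 28 = 43120. Avoidance count = 14307150 − 43120 = 14264030.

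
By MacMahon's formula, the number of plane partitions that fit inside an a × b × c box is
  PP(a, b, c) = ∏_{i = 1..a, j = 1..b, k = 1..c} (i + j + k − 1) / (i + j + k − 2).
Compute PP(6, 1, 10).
PP(6, 1, 10) = 8008

Evaluate the triple product over i = 1..6, j = 1..1, k = 1..10. The factors are (2/1) · (3/2) · (4/3) · (5/4) · (6/5) · (7/6) · (8/7) · (9/8) · … (60 factors total). The numerators and denominators telescope so the product is an integer; carrying out the multiplication exactly gives PP(6, 1, 10) = 8008.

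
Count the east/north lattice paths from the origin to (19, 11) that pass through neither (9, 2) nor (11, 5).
Number of paths = 38081056

Inclusion–exclusion. Total paths: C(30, 19) = 54627300. Through P₁: C(11, 9)·C(19, 10) = 5080790. Through P₂: C(16, 11)·C(14, 8) = 13117104. Since P₁ is strictly southwest of P₂, a monotone path through both must visit P₁ then P₂; paths through both = C(11, 9)·C(5, 2)·C(14, 8) = 1651650. Avoid both = 54627300 − 5080790 − 13117104 + 1651650 = 38081056.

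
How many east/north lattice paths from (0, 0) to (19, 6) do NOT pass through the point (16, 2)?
Number of paths = 171745

Total paths from (0, 0) to (19, 6): C(25, 19) = 177100. Paths through (16, 2): (paths (0, 0) → (16, 2)) × (paths (16, 2) → (19, 6)) = C(18, 16) · C(7, 3) = 153 · 35 = 5355. Avoidance count = 177100 − 5355 = 171745.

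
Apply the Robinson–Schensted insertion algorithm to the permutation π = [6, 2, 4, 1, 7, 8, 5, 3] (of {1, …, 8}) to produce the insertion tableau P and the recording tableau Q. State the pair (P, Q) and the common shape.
P = [1, 3, 5, 8] / [2, 4] / [6, 7];  Q = [1, 3, 5, 6] / [2, 7] / [4, 8];  common shape = (4, 2, 2)

Row-insert the values π_1, π_2, … into P one at a time, bumping the leftmost entry strictly greater than the inserted value down to the next row. The recording tableau Q records, in position (i, j), the step at which that cell was added to P.
  Insert 6 (step 1): P = [6];  Q = [1]
  Insert 2 (step 2): P = [2] / [6];  Q = [1] / [2]
  Insert 4 (step 3): P = [2, 4] / [6];  Q = [1, 3] / [2]
  Insert 1 (step 4): P = [1, 4] / [2] / [6];  Q = [1, 3] / [2] / [4]
  Insert 7 (step 5): P = [1, 4, 7] / [2] / [6];  Q = [1, 3, 5] / [2] / [4]
  Insert 8 (step 6): P = [1, 4, 7, 8] / [2] / [6];  Q = [1, 3, 5, 6] / [2] / [4]
  Insert 5 (step 7): P = [1, 4, 5, 8] / [2, 7] / [6];  Q = [1, 3, 5, 6] / [2, 7] / [4]
  Insert 3 (step 8): P = [1, 3, 5, 8] / [2, 4] / [6, 7];  Q = [1, 3, 5, 6] / [2, 7] / [4, 8]
Final shape: (4, 2, 2).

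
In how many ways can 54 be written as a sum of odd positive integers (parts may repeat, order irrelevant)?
p_odd(54) = 5718

Enumerate partitions using only odd parts via the recurrence o(n, m) = o(n, m−2) + o(n−m, m) over odd m, starting from the largest odd part ≤ n. This gives p_odd(54) = 5718. (Euler's theorem: equals the count of distinct-part partitions.)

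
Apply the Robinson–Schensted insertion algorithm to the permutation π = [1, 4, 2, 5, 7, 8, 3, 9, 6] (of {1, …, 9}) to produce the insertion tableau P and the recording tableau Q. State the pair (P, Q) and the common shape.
P = [1, 2, 3, 6, 8, 9] / [4, 5, 7];  Q = [1, 2, 4, 5, 6, 8] / [3, 7, 9];  common shape = (6, 3)

Row-insert the values π_1, π_2, … into P one at a time, bumping the leftmost entry strictly greater than the inserted value down to the next row. The recording tableau Q records, in position (i, j), the step at which that cell was added to P.
  Insert 1 (step 1): P = [1];  Q = [1]
  Insert 4 (step 2): P = [1, 4];  Q = [1, 2]
  Insert 2 (step 3): P = [1, 2] / [4];  Q = [1, 2] / [3]
  Insert 5 (step 4): P = [1, 2, 5] / [4];  Q = [1, 2, 4] / [3]
  Insert 7 (step 5): P = [1, 2, 5, 7] / [4];  Q = [1, 2, 4, 5] / [3]
  Insert 8 (step 6): P = [1, 2, 5, 7, 8] / [4];  Q = [1, 2, 4, 5, 6] / [3]
  Insert 3 (step 7): P = [1, 2, 3, 7, 8] / [4, 5];  Q = [1, 2, 4, 5, 6] / [3, 7]
  Insert 9 (step 8): P = [1, 2, 3, 7, 8, 9] / [4, 5];  Q = [1, 2, 4, 5, 6, 8] / [3, 7]
  Insert 6 (step 9): P = [1, 2, 3, 6, 8, 9] / [4, 5, 7];  Q = [1, 2, 4, 5, 6, 8] / [3, 7, 9]
Final shape: (6, 3).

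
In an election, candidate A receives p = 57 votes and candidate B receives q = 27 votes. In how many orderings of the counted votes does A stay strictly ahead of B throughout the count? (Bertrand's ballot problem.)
Strict-lead orderings = 2682251865977033138160

Total orderings of the 84 votes with 57 for A: C(84, 57) = 7510305224735692786848. By the Bertrand ballot formula (Cycle Lemma / reflection principle), the number of orderings in which A is strictly ahead of B throughout is (p − q)/(p + q) · C(p + q, p) = (57 − 27)/(57 + 27) · 7510305224735692786848 = 2682251865977033138160.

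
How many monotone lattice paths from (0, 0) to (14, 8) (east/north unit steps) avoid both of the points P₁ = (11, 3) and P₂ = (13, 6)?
Number of paths = 228910

Inclusion–exclusion. Total paths: C(22, 14) = 319770. Through P₁: C(14, 11)·C(8, 3) = 20384. Through P₂: C(19, 13)·C(3, 1) = 81396. Since P₁ is strictly southwest of P₂, a monotone path through both must visit P₁ then P₂; paths through both = C(14, 11)·C(5, 2)·C(3, 1) = 10920. Avoid both = 319770 − 20384 − 81396 + 10920 = 228910.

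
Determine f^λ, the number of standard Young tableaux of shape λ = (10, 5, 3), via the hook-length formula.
# SYT of shape (10, 5, 3) = 501228

Hook-length formula: f^λ = n! / Π hook(c), product over all cells c of the Young diagram. For λ = (10, 5, 3), n = 18 boxes. Hook lengths by row (left-to-right, top-to-bottom): [12, 11, 10, 8, 7, 5, 4, 3, 2, 1]; [6, 5, 4, 2, 1]; [3, 2, 1]. Product of hooks = 12773376000. So f^λ = 18! / 12773376000 = 6402373705728000 / 12773376000 = 501228.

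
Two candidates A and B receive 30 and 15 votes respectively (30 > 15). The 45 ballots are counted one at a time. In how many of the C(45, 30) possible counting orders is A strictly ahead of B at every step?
Strict-lead orderings = 114955808528

Total orderings of the 45 votes with 30 for A: C(45, 30) = 344867425584. By the Bertrand ballot formula (Cycle Lemma / reflection principle), the number of orderings in which A is strictly ahead of B throughout is (p − q)/(p + q) · C(p + q, p) = (30 − 15)/(30 + 15) · 344867425584 = 114955808528.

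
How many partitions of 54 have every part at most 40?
p(54, parts ≤ 40) = 385782

Use the recurrence p(n, m) = p(n, m−1) + p(n−m, m): either the largest part is < m (count p(n, m−1)) or the largest part is exactly m (remove one copy of m, count p(n−m, m)). With p(0, ·) = 1 this gives p(54, parts ≤ 40) = 385782. (By conjugating Young diagrams, this also counts partitions of 54 into at most 40 parts.)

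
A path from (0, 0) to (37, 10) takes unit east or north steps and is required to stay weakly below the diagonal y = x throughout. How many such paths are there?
Number of paths = 3815417606

By the reflection principle (André's argument), the number of monotone paths to (37, 10) with n ≤ m that never go above y = x is C(47, 37) − C(47, 38) = 5178066751 − 1362649145 = 3815417606.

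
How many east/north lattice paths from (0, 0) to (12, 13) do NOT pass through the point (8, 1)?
Number of paths = 5183920

Total paths from (0, 0) to (12, 13): C(25, 12) = 5200300. Paths through (8, 1): (paths (0, 0) → (8, 1)) × (paths (8, 1) → (12, 13)) = C(9, 8) · C(16, 4) = 9 · 1820 = 16380. Avoidance count = 5200300 − 16380 = 5183920.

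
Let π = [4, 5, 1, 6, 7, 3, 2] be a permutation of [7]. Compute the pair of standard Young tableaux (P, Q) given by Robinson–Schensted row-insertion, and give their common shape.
P = [1, 2, 6, 7] / [3, 5] / [4];  Q = [1, 2, 4, 5] / [3, 6] / [7];  common shape = (4, 2, 1)

Row-insert the values π_1, π_2, … into P one at a time, bumping the leftmost entry strictly greater than the inserted value down to the next row. The recording tableau Q records, in position (i, j), the step at which that cell was added to P.
  Insert 4 (step 1): P = [4];  Q = [1]
  Insert 5 (step 2): P = [4, 5];  Q = [1, 2]
  Insert 1 (step 3): P = [1, 5] / [4];  Q = [1, 2] / [3]
  Insert 6 (step 4): P = [1, 5, 6] / [4];  Q = [1, 2, 4] / [3]
  Insert 7 (step 5): P = [1, 5, 6, 7] / [4];  Q = [1, 2, 4, 5] / [3]
  Insert 3 (step 6): P = [1, 3, 6, 7] / [4, 5];  Q = [1, 2, 4, 5] / [3, 6]
  Insert 2 (step 7): P = [1, 2, 6, 7] / [3, 5] / [4];  Q = [1, 2, 4, 5] / [3, 6] / [7]
Final shape: (4, 2, 1).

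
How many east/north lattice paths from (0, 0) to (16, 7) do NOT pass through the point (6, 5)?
Number of paths = 214665

Total paths from (0, 0) to (16, 7): C(23, 16) = 245157. Paths through (6, 5): (paths (0, 0) → (6, 5)) × (paths (6, 5) → (16, 7)) = C(11, 6) · C(12, 10) = 462 · 66 = 30492. Avoidance count = 245157 − 30492 = 214665.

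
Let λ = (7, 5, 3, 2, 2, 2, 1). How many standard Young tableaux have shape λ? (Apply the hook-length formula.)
# SYT of shape (7, 5, 3, 2, 2, 2, 1) = 3481144128

Hook-length formula: f^λ = n! / Π hook(c), product over all cells c of the Young diagram. For λ = (7, 5, 3, 2, 2, 2, 1), n = 22 boxes. Hook lengths by row (left-to-right, top-to-bottom): [13, 11, 7, 5, 4, 2, 1]; [10, 8, 4, 2, 1]; [7, 5, 1]; [5, 3]; [4, 2]; [3, 1]; [1]. Product of hooks = 322882560000. So f^λ = 22! / 322882560000 = 1124000727777607680000 / 322882560000 = 3481144128.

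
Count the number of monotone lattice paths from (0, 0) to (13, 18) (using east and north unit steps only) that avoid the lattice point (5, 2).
Number of paths = 190808184

Total paths from (0, 0) to (13, 18): C(31, 13) = 206253075. Paths through (5, 2): (paths (0, 0) → (5, 2)) × (paths (5, 2) → (13, 18)) = C(7, 5) · C(24, 8) = 21 · 735471 = 15444891. Avoidance count = 206253075 − 15444891 = 190808184.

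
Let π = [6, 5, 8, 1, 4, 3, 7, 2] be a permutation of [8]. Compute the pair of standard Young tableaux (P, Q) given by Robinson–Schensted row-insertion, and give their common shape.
P = [1, 2, 7] / [3, 8] / [4] / [5] / [6];  Q = [1, 3, 7] / [2, 5] / [4] / [6] / [8];  common shape = (3, 2, 1, 1, 1)

Row-insert the values π_1, π_2, … into P one at a time, bumping the leftmost entry strictly greater than the inserted value down to the next row. The recording tableau Q records, in position (i, j), the step at which that cell was added to P.
  Insert 6 (step 1): P = [6];  Q = [1]
  Insert 5 (step 2): P = [5] / [6];  Q = [1] / [2]
  Insert 8 (step 3): P = [5, 8] / [6];  Q = [1, 3] / [2]
  Insert 1 (step 4): P = [1, 8] / [5] / [6];  Q = [1, 3] / [2] / [4]
  Insert 4 (step 5): P = [1, 4] / [5, 8] / [6];  Q = [1, 3] / [2, 5] / [4]
  Insert 3 (step 6): P = [1, 3] / [4, 8] / [5] / [6];  Q = [1, 3] / [2, 5] / [4] / [6]
  Insert 7 (step 7): P = [1, 3, 7] / [4, 8] / [5] / [6];  Q = [1, 3, 7] / [2, 5] / [4] / [6]
  Insert 2 (step 8): P = [1, 2, 7] / [3, 8] / [4] / [5] / [6];  Q = [1, 3, 7] / [2, 5] / [4] / [6] / [8]
Final shape: (3, 2, 1, 1, 1).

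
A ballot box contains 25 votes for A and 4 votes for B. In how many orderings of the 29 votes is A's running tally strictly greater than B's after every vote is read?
Strict-lead orderings = 17199

Total orderings of the 29 votes with 25 for A: C(29, 25) = 23751. By the Bertrand ballot formula (Cycle Lemma / reflection principle), the number of orderings in which A is strictly ahead of B throughout is (p − q)/(p + q) · C(p + q, p) = (25 − 4)/(25 + 4) · 23751 = 17199.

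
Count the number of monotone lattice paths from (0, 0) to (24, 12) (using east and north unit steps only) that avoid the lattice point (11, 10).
Number of paths = 1214642520

Total paths from (0, 0) to (24, 12): C(36, 24) = 1251677700. Paths through (11, 10): (paths (0, 0) → (11, 10)) × (paths (11, 10) → (24, 12)) = C(21, 11) · C(15, 13) = 352716 · 105 = 37035180. Avoidance count = 1251677700 − 37035180 = 1214642520.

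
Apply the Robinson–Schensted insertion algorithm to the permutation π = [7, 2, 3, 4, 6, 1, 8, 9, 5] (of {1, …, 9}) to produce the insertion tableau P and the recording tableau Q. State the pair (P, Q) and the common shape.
P = [1, 3, 4, 5, 8, 9] / [2, 6] / [7];  Q = [1, 3, 4, 5, 7, 8] / [2, 9] / [6];  common shape = (6, 2, 1)

Row-insert the values π_1, π_2, … into P one at a time, bumping the leftmost entry strictly greater than the inserted value down to the next row. The recording tableau Q records, in position (i, j), the step at which that cell was added to P.
  Insert 7 (step 1): P = [7];  Q = [1]
  Insert 2 (step 2): P = [2] / [7];  Q = [1] / [2]
  Insert 3 (step 3): P = [2, 3] / [7];  Q = [1, 3] / [2]
  Insert 4 (step 4): P = [2, 3, 4] / [7];  Q = [1, 3, 4] / [2]
  Insert 6 (step 5): P = [2, 3, 4, 6] / [7];  Q = [1, 3, 4, 5] / [2]
  Insert 1 (step 6): P = [1, 3, 4, 6] / [2] / [7];  Q = [1, 3, 4, 5] / [2] / [6]
  Insert 8 (step 7): P = [1, 3, 4, 6, 8] / [2] / [7];  Q = [1, 3, 4, 5, 7] / [2] / [6]
  Insert 9 (step 8): P = [1, 3, 4, 6, 8, 9] / [2] / [7];  Q = [1, 3, 4, 5, 7, 8] / [2] / [6]
  Insert 5 (step 9): P = [1, 3, 4, 5, 8, 9] / [2, 6] / [7];  Q = [1, 3, 4, 5, 7, 8] / [2, 9] / [6]
Final shape: (6, 2, 1).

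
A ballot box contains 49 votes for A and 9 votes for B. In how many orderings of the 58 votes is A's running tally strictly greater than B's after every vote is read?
Strict-lead orderings = 7344051000

Total orderings of the 58 votes with 49 for A: C(58, 49) = 10648873950. By the Bertrand ballot formula (Cycle Lemma / reflection principle), the number of orderings in which A is strictly ahead of B throughout is (p − q)/(p + q) · C(p + q, p) = (49 − 9)/(49 + 9) · 10648873950 = 7344051000.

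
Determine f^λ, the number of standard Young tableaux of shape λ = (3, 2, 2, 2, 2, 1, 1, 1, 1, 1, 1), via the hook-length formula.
# SYT of shape (3, 2, 2, 2, 2, 1, 1, 1, 1, 1, 1) = 33320

Hook-length formula: f^λ = n! / Π hook(c), product over all cells c of the Young diagram. For λ = (3, 2, 2, 2, 2, 1, 1, 1, 1, 1, 1), n = 17 boxes. Hook lengths by row (left-to-right, top-to-bottom): [13, 6, 1]; [11, 4]; [10, 3]; [9, 2]; [8, 1]; [6]; [5]; [4]; [3]; [2]; [1]. Product of hooks = 10674892800. So f^λ = 17! / 10674892800 = 355687428096000 / 10674892800 = 33320.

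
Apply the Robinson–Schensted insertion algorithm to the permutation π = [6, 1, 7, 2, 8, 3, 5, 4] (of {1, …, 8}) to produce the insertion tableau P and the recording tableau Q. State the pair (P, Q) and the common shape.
P = [1, 2, 3, 4] / [5, 7, 8] / [6];  Q = [1, 3, 5, 7] / [2, 4, 6] / [8];  common shape = (4, 3, 1)

Row-insert the values π_1, π_2, … into P one at a time, bumping the leftmost entry strictly greater than the inserted value down to the next row. The recording tableau Q records, in position (i, j), the step at which that cell was added to P.
  Insert 6 (step 1): P = [6];  Q = [1]
  Insert 1 (step 2): P = [1] / [6];  Q = [1] / [2]
  Insert 7 (step 3): P = [1, 7] / [6];  Q = [1, 3] / [2]
  Insert 2 (step 4): P = [1, 2] / [6, 7];  Q = [1, 3] / [2, 4]
  Insert 8 (step 5): P = [1, 2, 8] / [6, 7];  Q = [1, 3, 5] / [2, 4]
  Insert 3 (step 6): P = [1, 2, 3] / [6, 7, 8];  Q = [1, 3, 5] / [2, 4, 6]
  Insert 5 (step 7): P = [1, 2, 3, 5] / [6, 7, 8];  Q = [1, 3, 5, 7] / [2, 4, 6]
  Insert 4 (step 8): P = [1, 2, 3, 4] / [5, 7, 8] / [6];  Q = [1, 3, 5, 7] / [2, 4, 6] / [8]
Final shape: (4, 3, 1).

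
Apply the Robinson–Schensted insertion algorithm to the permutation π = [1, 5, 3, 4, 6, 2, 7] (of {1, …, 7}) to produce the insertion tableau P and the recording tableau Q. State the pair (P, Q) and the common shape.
P = [1, 2, 4, 6, 7] / [3] / [5];  Q = [1, 2, 4, 5, 7] / [3] / [6];  common shape = (5, 1, 1)

Row-insert the values π_1, π_2, … into P one at a time, bumping the leftmost entry strictly greater than the inserted value down to the next row. The recording tableau Q records, in position (i, j), the step at which that cell was added to P.
  Insert 1 (step 1): P = [1];  Q = [1]
  Insert 5 (step 2): P = [1, 5];  Q = [1, 2]
  Insert 3 (step 3): P = [1, 3] / [5];  Q = [1, 2] / [3]
  Insert 4 (step 4): P = [1, 3, 4] / [5];  Q = [1, 2, 4] / [3]
  Insert 6 (step 5): P = [1, 3, 4, 6] / [5];  Q = [1, 2, 4, 5] / [3]
  Insert 2 (step 6): P = [1, 2, 4, 6] / [3] / [5];  Q = [1, 2, 4, 5] / [3] / [6]
  Insert 7 (step 7): P = [1, 2, 4, 6, 7] / [3] / [5];  Q = [1, 2, 4, 5, 7] / [3] / [6]
Final shape: (5, 1, 1).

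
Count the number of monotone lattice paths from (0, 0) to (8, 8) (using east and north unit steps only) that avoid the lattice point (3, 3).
Number of paths = 7830

Total paths from (0, 0) to (8, 8): C(16, 8) = 12870. Paths through (3, 3): (paths (0, 0) → (3, 3)) × (paths (3, 3) → (8, 8)) = C(6, 3) · C(10, 5) = 20 · 252 = 5040. Avoidance count = 12870 − 5040 = 7830.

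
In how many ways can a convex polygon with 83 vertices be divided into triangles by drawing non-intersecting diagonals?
C_81 = 4462290049988320482463241297506133183499654740

These polygon triangulations are counted by the Catalan number C_n = (1/(n + 1)) · C(2n, n). For n = 81: C_81 = (1/82) · C(162, 81) = 365907784099042279561985786395502921046971688680/82 = 4462290049988320482463241297506133183499654740.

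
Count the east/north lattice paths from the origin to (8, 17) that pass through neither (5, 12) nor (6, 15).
Number of paths = 557975

Inclusion–exclusion. Total paths: C(25, 8) = 1081575. Through P₁: C(17, 5)·C(8, 3) = 346528. Through P₂: C(21, 6)·C(4, 2) = 325584. Since P₁ is strictly southwest of P₂, a monotone path through both must visit P₁ then P₂; paths through both = C(17, 5)·C(4, 1)·C(4, 2) = 148512. Avoid both = 1081575 − 346528 − 325584 + 148512 = 557975.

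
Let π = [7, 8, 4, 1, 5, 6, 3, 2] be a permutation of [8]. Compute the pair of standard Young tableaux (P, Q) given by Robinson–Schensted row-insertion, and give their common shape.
P = [1, 2, 6] / [3, 5] / [4, 8] / [7];  Q = [1, 2, 6] / [3, 5] / [4, 7] / [8];  common shape = (3, 2, 2, 1)

Row-insert the values π_1, π_2, … into P one at a time, bumping the leftmost entry strictly greater than the inserted value down to the next row. The recording tableau Q records, in position (i, j), the step at which that cell was added to P.
  Insert 7 (step 1): P = [7];  Q = [1]
  Insert 8 (step 2): P = [7, 8];  Q = [1, 2]
  Insert 4 (step 3): P = [4, 8] / [7];  Q = [1, 2] / [3]
  Insert 1 (step 4): P = [1, 8] / [4] / [7];  Q = [1, 2] / [3] / [4]
  Insert 5 (step 5): P = [1, 5] / [4, 8] / [7];  Q = [1, 2] / [3, 5] / [4]
  Insert 6 (step 6): P = [1, 5, 6] / [4, 8] / [7];  Q = [1, 2, 6] / [3, 5] / [4]
  Insert 3 (step 7): P = [1, 3, 6] / [4, 5] / [7, 8];  Q = [1, 2, 6] / [3, 5] / [4, 7]
  Insert 2 (step 8): P = [1, 2, 6] / [3, 5] / [4, 8] / [7];  Q = [1, 2, 6] / [3, 5] / [4, 7] / [8]
Final shape: (3, 2, 2, 1).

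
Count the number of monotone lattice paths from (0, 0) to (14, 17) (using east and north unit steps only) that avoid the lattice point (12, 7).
Number of paths = 261856917

Total paths from (0, 0) to (14, 17): C(31, 14) = 265182525. Paths through (12, 7): (paths (0, 0) → (12, 7)) × (paths (12, 7) → (14, 17)) = C(19, 12) · C(12, 2) = 50388 · 66 = 3325608. Avoidance count = 265182525 − 3325608 = 261856917.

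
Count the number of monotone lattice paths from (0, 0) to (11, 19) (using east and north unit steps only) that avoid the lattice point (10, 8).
Number of paths = 54102204

Total paths from (0, 0) to (11, 19): C(30, 11) = 54627300. Paths through (10, 8): (paths (0, 0) → (10, 8)) × (paths (10, 8) → (11, 19)) = C(18, 10) · C(12, 1) = 43758 · 12 = 525096. Avoidance count = 54627300 − 525096 = 54102204.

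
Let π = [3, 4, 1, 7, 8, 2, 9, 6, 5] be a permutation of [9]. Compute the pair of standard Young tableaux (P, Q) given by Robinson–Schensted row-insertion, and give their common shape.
P = [1, 2, 5, 8, 9] / [3, 4, 6] / [7];  Q = [1, 2, 4, 5, 7] / [3, 6, 8] / [9];  common shape = (5, 3, 1)

Row-insert the values π_1, π_2, … into P one at a time, bumping the leftmost entry strictly greater than the inserted value down to the next row. The recording tableau Q records, in position (i, j), the step at which that cell was added to P.
  Insert 3 (step 1): P = [3];  Q = [1]
  Insert 4 (step 2): P = [3, 4];  Q = [1, 2]
  Insert 1 (step 3): P = [1, 4] / [3];  Q = [1, 2] / [3]
  Insert 7 (step 4): P = [1, 4, 7] / [3];  Q = [1, 2, 4] / [3]
  Insert 8 (step 5): P = [1, 4, 7, 8] / [3];  Q = [1, 2, 4, 5] / [3]
  Insert 2 (step 6): P = [1, 2, 7, 8] / [3, 4];  Q = [1, 2, 4, 5] / [3, 6]
  Insert 9 (step 7): P = [1, 2, 7, 8, 9] / [3, 4];  Q = [1, 2, 4, 5, 7] / [3, 6]
  Insert 6 (step 8): P = [1, 2, 6, 8, 9] / [3, 4, 7];  Q = [1, 2, 4, 5, 7] / [3, 6, 8]
  Insert 5 (step 9): P = [1, 2, 5, 8, 9] / [3, 4, 6] / [7];  Q = [1, 2, 4, 5, 7] / [3, 6, 8] / [9]
Final shape: (5, 3, 1).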